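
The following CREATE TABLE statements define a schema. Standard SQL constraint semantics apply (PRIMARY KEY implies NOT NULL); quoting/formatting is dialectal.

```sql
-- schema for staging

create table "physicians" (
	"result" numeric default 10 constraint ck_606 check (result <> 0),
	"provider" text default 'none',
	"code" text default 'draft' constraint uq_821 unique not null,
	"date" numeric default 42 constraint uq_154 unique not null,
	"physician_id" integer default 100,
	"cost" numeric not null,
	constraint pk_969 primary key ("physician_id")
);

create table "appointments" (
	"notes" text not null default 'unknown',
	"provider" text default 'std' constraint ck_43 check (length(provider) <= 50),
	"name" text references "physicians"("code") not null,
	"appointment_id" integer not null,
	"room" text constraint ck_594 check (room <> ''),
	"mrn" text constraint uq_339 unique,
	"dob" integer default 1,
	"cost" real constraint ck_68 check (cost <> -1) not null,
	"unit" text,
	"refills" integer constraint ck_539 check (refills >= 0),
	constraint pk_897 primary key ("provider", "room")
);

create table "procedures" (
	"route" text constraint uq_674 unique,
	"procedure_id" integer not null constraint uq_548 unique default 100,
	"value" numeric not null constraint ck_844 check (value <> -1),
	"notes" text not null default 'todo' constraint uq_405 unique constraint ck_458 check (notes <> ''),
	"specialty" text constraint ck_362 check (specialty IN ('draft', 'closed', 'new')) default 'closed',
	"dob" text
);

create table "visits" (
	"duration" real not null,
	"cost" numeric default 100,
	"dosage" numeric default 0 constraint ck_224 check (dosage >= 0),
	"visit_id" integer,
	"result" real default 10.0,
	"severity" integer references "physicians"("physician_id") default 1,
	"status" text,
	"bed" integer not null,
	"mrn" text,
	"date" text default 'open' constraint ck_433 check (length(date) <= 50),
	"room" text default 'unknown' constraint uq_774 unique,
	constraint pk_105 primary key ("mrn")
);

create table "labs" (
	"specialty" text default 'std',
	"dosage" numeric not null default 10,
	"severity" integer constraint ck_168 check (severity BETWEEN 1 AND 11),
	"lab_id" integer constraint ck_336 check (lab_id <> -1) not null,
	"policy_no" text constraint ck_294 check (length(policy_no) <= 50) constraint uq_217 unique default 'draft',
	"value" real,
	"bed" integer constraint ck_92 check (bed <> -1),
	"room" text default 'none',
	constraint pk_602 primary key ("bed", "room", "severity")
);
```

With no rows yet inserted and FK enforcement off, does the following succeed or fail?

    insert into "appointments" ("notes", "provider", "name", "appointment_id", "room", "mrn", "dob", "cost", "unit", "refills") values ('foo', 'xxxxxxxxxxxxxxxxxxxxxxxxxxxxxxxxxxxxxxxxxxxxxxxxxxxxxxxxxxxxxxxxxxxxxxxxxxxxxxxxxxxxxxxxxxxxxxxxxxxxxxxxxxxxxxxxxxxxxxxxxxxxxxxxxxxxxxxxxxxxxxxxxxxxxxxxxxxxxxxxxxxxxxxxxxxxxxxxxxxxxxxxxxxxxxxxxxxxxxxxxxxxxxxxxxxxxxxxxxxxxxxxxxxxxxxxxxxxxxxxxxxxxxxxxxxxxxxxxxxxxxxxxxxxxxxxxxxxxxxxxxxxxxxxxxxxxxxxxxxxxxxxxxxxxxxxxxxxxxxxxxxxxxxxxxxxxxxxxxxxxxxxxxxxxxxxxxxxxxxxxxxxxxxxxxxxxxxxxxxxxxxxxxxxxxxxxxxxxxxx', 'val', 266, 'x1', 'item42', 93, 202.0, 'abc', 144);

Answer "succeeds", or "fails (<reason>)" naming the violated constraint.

The value 'xxxxxxxxxxxxxxxxxxxxxxxxxxxxxxxxxxxxxxxxxxxxxxxxxxxxxxxxxxxxxxxxxxxxxxxxxxxxxxxxxxxxxxxxxxxxxxxxxxxxxxxxxxxxxxxxxxxxxxxxxxxxxxxxxxxxxxxxxxxxxxxxxxxxxxxxxxxxxxxxxxxxxxxxxxxxxxxxxxxxxxxxxxxxxxxxxxxxxxxxxxxxxxxxxxxxxxxxxxxxxxxxxxxxxxxxxxxxxxxxxxxxxxxxxxxxxxxxxxxxxxxxxxxxxxxxxxxxxxxxxxxxxxxxxxxxxxxxxxxxxxxxxxxxxxxxxxxxxxxxxxxxxxxxxxxxxxxxxxxxxxxxxxxxxxxxxxxxxxxxxxxxxxxxxxxxxxxxxxxxxxxxxxxxxxxxxxxxxxxx' for provider violates CHECK (length(provider) <= 50).

fails (CHECK on provider)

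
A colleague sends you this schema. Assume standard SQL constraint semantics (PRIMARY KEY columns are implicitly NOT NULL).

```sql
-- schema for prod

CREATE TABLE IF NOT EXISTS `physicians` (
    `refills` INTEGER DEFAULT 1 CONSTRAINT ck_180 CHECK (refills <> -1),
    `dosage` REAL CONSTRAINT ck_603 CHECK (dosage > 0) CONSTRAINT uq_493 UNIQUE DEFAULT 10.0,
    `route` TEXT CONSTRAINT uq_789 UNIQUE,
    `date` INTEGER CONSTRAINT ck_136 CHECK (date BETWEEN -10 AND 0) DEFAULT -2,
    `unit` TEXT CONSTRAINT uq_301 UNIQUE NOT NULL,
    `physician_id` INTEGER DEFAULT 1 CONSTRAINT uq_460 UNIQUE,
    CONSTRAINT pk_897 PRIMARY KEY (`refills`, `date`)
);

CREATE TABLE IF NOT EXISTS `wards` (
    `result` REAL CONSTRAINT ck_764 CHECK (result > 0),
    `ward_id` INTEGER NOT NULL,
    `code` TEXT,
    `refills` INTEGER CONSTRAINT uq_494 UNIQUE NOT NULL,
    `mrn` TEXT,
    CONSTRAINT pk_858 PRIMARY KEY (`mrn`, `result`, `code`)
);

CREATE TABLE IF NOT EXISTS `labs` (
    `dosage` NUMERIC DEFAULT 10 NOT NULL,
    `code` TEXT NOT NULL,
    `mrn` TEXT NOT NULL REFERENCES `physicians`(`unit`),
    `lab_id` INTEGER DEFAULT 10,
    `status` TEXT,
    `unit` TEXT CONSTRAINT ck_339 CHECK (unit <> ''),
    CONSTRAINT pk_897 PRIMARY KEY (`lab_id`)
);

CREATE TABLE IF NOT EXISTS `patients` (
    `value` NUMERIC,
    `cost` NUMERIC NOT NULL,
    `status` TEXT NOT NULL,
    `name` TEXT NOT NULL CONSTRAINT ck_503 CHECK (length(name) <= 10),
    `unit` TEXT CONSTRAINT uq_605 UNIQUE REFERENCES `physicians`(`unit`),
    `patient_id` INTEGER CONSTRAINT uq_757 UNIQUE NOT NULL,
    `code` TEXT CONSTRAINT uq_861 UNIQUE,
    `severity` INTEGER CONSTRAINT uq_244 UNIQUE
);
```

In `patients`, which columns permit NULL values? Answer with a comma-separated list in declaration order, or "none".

value, unit, code, severity

- value: no NOT NULL constraint applies → nullable.
- cost: declared NOT NULL → not nullable.
- status: declared NOT NULL → not nullable.
- name: declared NOT NULL → not nullable.
- unit: a foreign key column may be NULL unless separately constrained → nullable.
- patient_id: declared NOT NULL → not nullable.
- code: UNIQUE does not imply NOT NULL → nullable.
- severity: UNIQUE does not imply NOT NULL → nullable.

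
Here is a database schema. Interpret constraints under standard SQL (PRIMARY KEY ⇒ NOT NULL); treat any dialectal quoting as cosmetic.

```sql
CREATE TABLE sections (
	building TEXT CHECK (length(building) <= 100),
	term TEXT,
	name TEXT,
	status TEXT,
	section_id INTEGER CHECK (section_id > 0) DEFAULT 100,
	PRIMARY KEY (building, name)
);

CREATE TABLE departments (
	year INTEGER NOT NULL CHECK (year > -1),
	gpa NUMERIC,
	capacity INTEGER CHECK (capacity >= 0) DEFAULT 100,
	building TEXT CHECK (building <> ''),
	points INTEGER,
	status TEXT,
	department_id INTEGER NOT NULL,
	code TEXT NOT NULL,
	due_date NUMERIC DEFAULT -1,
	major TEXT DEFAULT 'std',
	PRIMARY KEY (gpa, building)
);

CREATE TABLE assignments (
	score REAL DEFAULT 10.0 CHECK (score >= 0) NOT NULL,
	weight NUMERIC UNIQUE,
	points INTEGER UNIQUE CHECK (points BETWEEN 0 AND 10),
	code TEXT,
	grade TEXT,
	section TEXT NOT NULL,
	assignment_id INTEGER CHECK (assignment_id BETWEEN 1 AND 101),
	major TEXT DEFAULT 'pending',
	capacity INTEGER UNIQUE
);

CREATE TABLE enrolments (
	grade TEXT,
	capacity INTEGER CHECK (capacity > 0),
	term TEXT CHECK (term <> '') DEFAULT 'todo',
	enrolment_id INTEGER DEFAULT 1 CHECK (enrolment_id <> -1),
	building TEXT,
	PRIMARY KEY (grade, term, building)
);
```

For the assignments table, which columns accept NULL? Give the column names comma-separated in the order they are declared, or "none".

- score: declared NOT NULL → not nullable.
- weight: UNIQUE does not imply NOT NULL → nullable.
- points: CHECK does not forbid NULL (a CHECK constraint passes when its expression is NULL) → nullable.
- code: no NOT NULL constraint applies → nullable.
- grade: no NOT NULL constraint applies → nullable.
- section: declared NOT NULL → not nullable.
- assignment_id: CHECK does not forbid NULL (a CHECK constraint passes when its expression is NULL) → nullable.
- major: DEFAULT only fills an omitted column; an explicit NULL is still allowed → nullable.
- capacity: UNIQUE does not imply NOT NULL → nullable.

weight, points, code, grade, assignment_id, major, capacity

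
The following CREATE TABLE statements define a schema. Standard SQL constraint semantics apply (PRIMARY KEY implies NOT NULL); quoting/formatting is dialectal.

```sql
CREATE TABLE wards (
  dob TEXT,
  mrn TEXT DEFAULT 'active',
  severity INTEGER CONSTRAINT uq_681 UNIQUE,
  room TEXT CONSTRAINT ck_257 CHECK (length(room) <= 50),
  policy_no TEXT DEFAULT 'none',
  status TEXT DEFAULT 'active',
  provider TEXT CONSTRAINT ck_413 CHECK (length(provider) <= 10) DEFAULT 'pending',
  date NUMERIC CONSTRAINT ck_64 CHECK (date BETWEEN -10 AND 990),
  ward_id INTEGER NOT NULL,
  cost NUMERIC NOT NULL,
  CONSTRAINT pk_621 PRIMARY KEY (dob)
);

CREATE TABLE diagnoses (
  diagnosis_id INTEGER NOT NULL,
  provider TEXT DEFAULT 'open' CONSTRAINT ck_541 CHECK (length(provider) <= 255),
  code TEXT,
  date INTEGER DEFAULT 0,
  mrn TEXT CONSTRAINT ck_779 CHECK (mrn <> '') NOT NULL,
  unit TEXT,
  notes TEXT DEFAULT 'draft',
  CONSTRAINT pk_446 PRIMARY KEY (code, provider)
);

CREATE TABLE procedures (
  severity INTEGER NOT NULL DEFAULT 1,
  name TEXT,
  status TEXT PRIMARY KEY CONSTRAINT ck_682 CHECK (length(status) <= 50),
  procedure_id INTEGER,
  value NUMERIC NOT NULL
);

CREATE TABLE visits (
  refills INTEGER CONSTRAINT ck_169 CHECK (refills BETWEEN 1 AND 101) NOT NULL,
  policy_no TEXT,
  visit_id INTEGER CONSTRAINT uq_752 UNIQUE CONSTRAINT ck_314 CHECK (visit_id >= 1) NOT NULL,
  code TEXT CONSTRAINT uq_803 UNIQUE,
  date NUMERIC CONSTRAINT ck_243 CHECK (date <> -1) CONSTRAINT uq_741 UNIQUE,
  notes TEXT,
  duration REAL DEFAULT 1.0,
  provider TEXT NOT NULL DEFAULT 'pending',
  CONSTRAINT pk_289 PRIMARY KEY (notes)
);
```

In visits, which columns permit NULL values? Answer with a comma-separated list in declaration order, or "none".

- refills: declared NOT NULL → not nullable.
- policy_no: no NOT NULL constraint applies → nullable.
- visit_id: declared NOT NULL → not nullable.
- code: UNIQUE does not imply NOT NULL → nullable.
- date: CHECK does not forbid NULL (a CHECK constraint passes when its expression is NULL) → nullable.
- notes: part of the PRIMARY KEY, which implies NOT NULL → not nullable.
- duration: DEFAULT only fills an omitted column; an explicit NULL is still allowed → nullable.
- provider: declared NOT NULL → not nullable.

policy_no, code, date, duration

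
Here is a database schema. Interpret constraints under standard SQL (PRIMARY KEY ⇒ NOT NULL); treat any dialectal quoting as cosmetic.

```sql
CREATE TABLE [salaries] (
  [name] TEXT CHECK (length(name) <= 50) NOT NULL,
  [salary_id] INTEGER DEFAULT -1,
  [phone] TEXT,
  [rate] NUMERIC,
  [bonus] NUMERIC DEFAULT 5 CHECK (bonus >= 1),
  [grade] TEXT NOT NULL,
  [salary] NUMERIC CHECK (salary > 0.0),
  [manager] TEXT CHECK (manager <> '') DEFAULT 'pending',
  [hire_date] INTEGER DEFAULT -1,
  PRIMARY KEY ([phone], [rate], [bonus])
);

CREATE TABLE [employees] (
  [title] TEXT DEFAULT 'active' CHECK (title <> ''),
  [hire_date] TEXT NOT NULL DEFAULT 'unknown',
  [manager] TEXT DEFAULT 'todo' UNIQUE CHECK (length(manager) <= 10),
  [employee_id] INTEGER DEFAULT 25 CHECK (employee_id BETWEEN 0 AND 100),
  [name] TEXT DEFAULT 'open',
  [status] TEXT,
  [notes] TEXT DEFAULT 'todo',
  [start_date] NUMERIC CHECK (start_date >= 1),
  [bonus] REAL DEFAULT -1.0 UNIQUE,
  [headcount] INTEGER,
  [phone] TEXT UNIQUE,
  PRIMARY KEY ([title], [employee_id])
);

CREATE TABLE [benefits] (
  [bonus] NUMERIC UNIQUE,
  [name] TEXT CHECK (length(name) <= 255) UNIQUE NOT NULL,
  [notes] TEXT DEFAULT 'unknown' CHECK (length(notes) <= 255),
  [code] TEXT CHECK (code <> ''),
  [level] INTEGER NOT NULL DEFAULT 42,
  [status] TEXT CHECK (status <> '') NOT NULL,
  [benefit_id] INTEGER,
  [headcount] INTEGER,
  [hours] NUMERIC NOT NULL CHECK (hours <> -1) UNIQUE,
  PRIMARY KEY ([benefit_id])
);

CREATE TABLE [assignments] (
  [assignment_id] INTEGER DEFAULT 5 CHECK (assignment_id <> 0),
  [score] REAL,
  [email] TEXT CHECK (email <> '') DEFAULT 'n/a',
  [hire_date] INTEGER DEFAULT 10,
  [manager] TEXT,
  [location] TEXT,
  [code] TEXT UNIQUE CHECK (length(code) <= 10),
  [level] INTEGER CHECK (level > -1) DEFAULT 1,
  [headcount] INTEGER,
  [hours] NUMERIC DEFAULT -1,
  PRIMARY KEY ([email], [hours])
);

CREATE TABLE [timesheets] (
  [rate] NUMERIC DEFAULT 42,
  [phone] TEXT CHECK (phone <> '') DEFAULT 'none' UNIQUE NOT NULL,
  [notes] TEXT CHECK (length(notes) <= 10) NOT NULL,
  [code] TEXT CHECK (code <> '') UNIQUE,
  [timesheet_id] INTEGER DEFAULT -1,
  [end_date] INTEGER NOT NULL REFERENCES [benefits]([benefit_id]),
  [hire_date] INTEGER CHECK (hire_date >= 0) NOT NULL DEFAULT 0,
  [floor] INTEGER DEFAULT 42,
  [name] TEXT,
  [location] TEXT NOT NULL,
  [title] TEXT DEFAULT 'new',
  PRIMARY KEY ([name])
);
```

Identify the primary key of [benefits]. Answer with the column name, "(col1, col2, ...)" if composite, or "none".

benefit_id

benefit_id is declared PRIMARY KEY as a table-level PRIMARY KEY clause.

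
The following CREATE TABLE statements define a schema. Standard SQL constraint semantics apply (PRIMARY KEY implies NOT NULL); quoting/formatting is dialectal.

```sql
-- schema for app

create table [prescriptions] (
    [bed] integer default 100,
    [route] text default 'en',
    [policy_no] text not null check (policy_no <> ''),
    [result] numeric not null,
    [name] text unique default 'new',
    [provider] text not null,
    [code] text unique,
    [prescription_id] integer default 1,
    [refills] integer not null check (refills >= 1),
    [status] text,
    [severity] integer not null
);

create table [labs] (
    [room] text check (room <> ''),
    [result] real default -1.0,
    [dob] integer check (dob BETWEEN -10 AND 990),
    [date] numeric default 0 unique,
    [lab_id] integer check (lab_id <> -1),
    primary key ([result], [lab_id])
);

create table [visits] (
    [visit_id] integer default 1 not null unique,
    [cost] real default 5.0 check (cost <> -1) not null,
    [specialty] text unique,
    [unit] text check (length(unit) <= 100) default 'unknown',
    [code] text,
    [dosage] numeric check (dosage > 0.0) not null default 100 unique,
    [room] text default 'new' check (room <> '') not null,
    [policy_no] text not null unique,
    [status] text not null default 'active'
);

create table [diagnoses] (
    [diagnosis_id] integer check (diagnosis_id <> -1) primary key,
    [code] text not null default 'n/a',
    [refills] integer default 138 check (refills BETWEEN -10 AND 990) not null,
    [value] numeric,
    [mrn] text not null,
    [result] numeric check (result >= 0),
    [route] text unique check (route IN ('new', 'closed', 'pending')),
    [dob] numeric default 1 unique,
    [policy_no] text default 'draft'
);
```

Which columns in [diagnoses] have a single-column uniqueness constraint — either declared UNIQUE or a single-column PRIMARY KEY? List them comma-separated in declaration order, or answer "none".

- diagnosis_id: single-column PRIMARY KEY → unique.
- code: no UNIQUE or single-column PK constraint.
- refills: no UNIQUE or single-column PK constraint.
- value: no UNIQUE or single-column PK constraint.
- mrn: no UNIQUE or single-column PK constraint.
- result: no UNIQUE or single-column PK constraint.
- route: declared UNIQUE → unique.
- dob: declared UNIQUE → unique.
- policy_no: no UNIQUE or single-column PK constraint.

diagnosis_id, route, dob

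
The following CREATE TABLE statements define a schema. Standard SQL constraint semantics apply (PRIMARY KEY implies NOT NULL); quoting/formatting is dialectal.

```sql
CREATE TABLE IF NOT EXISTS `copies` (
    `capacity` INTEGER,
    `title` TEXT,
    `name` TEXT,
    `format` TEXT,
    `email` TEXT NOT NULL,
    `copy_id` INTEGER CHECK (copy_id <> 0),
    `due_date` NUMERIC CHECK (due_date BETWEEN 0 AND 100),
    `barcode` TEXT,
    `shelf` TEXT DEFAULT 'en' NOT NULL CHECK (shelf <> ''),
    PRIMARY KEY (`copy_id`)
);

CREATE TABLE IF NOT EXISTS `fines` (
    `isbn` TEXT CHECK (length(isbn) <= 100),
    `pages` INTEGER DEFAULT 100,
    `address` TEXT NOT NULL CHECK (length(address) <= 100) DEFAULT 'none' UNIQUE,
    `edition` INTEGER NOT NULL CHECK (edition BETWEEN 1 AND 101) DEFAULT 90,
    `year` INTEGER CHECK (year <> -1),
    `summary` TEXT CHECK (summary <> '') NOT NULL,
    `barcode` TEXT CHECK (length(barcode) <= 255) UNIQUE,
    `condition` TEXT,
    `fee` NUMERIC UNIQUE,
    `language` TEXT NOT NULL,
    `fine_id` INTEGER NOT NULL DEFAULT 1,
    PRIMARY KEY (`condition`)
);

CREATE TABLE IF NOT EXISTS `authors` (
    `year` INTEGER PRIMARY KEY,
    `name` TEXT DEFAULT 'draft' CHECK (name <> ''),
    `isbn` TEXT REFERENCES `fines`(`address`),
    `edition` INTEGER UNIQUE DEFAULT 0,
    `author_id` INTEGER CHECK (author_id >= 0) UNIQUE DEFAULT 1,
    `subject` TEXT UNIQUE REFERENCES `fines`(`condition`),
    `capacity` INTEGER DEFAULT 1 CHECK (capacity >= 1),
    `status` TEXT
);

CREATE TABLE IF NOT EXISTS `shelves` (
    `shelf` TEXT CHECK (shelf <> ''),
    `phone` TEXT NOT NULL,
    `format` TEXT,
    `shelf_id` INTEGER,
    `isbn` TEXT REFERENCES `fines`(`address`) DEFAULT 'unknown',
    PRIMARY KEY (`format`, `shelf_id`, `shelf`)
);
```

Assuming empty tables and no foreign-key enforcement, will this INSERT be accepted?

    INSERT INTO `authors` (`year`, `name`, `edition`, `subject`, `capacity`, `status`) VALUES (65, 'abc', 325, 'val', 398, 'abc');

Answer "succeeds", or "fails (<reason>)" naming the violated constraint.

succeeds

NOT NULL columns: year is supplied.
CHECK constraints: 'abc' satisfies (name <> ''); 398 satisfies (capacity >= 1).
No constraint is violated.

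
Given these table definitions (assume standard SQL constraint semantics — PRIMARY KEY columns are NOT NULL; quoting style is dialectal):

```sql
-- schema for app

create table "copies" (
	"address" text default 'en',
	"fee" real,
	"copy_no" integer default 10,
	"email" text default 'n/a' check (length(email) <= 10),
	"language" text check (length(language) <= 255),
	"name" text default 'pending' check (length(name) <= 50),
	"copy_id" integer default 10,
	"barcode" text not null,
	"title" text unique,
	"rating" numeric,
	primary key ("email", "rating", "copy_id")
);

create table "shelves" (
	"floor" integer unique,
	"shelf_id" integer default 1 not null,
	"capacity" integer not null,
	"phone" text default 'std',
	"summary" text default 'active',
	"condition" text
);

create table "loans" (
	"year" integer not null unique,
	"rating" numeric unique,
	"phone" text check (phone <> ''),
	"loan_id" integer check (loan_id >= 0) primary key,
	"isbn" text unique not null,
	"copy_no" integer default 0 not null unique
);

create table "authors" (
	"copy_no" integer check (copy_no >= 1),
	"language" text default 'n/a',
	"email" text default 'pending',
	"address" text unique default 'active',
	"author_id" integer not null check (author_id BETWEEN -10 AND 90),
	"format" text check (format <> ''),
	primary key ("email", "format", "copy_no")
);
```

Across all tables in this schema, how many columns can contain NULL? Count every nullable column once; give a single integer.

copies: 6 nullable (address, fee, copy_no, language, name, title — PK (email, rating, copy_id) and explicit NOT NULL columns excluded).
shelves: 4 nullable (floor, phone, summary, condition — PK none and explicit NOT NULL columns excluded).
loans: 2 nullable (rating, phone — PK (loan_id) and explicit NOT NULL columns excluded).
authors: 2 nullable (language, address — PK (email, format, copy_no) and explicit NOT NULL columns excluded).
Total: 6 + 4 + 2 + 2 = 14.

14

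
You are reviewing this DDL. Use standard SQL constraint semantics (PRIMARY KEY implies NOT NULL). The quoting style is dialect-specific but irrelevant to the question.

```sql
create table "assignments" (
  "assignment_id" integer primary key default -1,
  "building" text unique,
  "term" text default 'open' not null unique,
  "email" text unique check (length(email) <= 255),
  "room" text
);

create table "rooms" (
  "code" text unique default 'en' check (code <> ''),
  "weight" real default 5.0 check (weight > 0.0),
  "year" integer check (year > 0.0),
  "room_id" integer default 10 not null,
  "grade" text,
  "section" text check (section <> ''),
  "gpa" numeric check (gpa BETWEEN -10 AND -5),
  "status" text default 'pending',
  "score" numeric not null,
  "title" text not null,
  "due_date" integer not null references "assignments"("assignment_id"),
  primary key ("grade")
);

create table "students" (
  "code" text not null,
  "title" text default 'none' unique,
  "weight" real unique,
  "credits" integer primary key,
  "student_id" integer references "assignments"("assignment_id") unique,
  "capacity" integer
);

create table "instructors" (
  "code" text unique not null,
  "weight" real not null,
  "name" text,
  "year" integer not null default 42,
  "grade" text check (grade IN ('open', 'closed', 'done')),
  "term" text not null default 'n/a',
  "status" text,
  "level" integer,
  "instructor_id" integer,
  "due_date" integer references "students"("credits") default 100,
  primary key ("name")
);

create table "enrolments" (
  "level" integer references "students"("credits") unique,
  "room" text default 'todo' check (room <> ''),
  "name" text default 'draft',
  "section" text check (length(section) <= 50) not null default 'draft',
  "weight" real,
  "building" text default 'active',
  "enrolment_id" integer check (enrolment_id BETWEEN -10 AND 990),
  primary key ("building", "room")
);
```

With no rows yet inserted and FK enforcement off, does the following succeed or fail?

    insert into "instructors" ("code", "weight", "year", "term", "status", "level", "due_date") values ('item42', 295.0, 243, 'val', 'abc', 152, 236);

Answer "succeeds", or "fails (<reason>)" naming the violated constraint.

fails (NOT NULL on name)

name is omitted from the column list and has no DEFAULT, so it would receive NULL.
But name is part of the PRIMARY KEY (implied NOT NULL).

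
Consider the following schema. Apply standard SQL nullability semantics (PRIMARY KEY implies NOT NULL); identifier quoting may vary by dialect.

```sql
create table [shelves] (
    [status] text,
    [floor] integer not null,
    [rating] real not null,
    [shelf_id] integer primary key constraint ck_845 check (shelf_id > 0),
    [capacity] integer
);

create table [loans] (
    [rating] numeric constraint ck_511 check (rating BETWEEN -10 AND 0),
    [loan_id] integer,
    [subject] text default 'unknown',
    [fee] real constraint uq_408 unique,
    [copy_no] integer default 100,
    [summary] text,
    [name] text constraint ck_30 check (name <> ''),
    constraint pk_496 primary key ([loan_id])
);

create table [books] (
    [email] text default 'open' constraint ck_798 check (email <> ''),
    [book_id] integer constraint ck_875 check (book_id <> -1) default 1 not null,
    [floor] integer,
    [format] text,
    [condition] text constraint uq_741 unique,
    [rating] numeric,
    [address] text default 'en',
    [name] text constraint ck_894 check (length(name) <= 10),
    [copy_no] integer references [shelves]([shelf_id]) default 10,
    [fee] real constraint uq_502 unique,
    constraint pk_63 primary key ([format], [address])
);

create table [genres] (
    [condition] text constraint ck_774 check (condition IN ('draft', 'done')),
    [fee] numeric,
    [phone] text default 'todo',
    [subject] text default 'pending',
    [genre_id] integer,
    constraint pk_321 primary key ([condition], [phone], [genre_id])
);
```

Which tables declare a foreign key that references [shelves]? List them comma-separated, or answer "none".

books

- books.copy_no references shelves(shelf_id).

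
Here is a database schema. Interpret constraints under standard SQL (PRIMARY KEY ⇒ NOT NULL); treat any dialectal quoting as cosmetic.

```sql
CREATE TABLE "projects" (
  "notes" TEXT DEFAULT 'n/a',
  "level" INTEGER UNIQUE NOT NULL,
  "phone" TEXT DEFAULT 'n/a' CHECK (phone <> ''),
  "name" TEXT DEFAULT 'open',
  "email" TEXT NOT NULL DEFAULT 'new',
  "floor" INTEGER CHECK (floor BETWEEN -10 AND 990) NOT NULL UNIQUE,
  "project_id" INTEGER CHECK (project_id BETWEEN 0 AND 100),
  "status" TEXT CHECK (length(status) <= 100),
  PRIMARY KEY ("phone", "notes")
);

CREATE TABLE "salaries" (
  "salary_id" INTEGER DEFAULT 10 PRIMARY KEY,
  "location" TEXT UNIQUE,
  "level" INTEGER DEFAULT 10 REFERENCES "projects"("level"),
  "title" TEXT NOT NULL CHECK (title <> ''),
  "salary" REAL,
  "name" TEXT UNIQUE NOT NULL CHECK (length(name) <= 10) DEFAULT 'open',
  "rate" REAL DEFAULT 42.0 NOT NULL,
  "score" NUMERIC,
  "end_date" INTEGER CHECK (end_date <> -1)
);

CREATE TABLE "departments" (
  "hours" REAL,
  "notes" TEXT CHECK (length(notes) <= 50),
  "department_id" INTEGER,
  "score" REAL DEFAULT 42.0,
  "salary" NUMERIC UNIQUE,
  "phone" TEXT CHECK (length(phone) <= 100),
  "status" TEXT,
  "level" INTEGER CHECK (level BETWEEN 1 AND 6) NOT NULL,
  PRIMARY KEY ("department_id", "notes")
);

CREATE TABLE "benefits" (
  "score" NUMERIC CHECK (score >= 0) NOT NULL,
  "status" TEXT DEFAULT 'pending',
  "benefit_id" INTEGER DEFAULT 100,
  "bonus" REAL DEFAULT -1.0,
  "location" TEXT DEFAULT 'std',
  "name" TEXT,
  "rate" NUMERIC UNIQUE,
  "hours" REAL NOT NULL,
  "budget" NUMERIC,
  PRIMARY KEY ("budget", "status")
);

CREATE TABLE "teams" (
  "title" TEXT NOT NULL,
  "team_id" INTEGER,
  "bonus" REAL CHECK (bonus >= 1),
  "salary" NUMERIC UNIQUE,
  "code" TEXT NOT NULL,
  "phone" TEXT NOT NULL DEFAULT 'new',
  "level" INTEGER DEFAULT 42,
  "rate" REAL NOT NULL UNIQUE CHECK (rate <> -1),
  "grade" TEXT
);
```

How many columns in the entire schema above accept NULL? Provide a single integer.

23

projects: 3 nullable (name, project_id, status — PK (phone, notes) and explicit NOT NULL columns excluded).
salaries: 5 nullable (location, level, salary, score, end_date — PK (salary_id) and explicit NOT NULL columns excluded).
departments: 5 nullable (hours, score, salary, phone, status — PK (department_id, notes) and explicit NOT NULL columns excluded).
benefits: 5 nullable (benefit_id, bonus, location, name, rate — PK (budget, status) and explicit NOT NULL columns excluded).
teams: 5 nullable (team_id, bonus, salary, level, grade — PK none and explicit NOT NULL columns excluded).
Total: 3 + 5 + 5 + 5 + 5 = 23.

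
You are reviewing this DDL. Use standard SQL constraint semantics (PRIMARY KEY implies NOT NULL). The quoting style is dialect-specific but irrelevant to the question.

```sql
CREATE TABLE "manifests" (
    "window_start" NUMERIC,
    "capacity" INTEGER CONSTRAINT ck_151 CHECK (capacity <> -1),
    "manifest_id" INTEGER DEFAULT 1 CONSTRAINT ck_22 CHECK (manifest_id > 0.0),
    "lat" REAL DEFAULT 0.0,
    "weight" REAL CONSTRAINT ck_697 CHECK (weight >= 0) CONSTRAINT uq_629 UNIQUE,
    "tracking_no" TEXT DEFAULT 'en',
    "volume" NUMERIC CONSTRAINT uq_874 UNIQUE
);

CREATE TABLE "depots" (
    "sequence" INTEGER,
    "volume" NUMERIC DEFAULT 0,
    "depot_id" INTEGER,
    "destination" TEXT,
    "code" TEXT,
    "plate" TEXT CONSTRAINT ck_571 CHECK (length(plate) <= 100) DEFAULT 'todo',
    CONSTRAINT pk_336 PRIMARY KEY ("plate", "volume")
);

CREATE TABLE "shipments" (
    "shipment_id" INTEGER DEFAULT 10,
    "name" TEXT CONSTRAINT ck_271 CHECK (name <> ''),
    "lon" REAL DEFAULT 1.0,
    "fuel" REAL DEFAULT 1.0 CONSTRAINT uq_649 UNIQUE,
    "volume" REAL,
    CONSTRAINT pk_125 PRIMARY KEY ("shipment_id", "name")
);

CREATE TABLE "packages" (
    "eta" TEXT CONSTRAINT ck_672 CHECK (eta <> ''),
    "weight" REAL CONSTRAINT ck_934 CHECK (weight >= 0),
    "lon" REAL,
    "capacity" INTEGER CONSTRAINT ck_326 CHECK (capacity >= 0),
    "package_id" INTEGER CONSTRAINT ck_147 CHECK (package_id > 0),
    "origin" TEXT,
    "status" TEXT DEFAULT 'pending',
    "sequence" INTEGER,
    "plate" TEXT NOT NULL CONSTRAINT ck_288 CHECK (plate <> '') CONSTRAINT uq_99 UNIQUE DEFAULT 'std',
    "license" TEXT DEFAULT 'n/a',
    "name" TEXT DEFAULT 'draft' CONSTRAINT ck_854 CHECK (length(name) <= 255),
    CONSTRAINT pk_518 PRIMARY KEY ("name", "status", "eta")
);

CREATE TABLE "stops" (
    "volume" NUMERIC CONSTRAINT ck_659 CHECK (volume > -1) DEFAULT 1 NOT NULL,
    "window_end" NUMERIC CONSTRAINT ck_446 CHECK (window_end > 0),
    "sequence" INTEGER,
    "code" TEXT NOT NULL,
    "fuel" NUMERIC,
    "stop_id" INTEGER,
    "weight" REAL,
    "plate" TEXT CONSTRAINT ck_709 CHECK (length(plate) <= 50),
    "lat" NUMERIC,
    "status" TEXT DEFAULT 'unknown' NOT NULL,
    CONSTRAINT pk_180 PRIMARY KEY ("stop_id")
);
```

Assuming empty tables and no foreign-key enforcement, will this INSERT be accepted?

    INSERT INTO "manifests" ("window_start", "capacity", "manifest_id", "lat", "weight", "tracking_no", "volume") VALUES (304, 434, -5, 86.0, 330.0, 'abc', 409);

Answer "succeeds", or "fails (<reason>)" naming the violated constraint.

fails (CHECK on manifest_id)

The value -5 for manifest_id violates CHECK (manifest_id > 0.0).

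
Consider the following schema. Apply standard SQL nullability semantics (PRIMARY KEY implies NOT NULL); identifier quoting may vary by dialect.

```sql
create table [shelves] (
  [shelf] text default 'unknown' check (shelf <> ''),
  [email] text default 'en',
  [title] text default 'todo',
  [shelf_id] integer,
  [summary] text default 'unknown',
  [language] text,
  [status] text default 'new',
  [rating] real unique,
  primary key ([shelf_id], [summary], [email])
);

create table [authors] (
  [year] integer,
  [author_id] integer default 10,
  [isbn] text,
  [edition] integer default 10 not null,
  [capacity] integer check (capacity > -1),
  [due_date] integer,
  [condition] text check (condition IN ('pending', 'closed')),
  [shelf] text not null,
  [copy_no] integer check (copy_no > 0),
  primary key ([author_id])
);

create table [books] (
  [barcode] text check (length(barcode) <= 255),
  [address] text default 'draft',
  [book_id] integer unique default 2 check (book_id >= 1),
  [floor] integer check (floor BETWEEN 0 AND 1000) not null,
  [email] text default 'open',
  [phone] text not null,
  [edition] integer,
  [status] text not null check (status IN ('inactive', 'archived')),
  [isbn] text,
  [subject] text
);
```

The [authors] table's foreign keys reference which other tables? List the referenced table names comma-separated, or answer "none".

No column in authors has a REFERENCES clause.

none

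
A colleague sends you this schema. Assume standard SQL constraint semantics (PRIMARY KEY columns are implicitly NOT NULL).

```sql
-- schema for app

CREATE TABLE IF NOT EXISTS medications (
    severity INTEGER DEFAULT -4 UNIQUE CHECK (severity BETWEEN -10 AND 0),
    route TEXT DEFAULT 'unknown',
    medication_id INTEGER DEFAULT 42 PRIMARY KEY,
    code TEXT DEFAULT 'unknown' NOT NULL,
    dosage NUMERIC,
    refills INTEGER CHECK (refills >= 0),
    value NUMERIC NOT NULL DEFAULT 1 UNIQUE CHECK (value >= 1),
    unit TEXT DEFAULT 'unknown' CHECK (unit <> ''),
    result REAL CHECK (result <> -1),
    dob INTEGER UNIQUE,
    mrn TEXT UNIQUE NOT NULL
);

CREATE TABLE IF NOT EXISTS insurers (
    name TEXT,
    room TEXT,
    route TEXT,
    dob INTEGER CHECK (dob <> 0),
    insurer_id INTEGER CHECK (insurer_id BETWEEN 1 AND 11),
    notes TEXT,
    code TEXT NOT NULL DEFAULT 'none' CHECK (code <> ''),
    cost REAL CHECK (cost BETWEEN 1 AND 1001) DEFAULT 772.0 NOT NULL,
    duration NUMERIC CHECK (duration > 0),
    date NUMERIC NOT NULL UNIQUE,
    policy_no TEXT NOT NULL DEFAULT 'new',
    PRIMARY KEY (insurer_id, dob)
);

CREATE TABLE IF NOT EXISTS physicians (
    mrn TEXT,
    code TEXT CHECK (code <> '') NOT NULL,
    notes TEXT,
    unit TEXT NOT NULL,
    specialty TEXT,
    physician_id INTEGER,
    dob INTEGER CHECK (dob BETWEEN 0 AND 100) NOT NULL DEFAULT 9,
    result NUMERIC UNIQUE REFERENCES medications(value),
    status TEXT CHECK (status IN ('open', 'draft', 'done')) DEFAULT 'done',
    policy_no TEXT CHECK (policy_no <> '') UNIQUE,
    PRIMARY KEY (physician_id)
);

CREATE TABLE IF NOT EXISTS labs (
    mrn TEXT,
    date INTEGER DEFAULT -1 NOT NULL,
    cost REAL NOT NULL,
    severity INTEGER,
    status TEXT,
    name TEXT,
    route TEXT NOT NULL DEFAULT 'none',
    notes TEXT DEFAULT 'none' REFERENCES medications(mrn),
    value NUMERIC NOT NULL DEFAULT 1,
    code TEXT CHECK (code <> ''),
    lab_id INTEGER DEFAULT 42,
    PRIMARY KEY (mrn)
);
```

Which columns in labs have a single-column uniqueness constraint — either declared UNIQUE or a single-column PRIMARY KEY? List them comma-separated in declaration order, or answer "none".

mrn

- mrn: single-column PRIMARY KEY → unique.
- date: no UNIQUE or single-column PK constraint.
- cost: no UNIQUE or single-column PK constraint.
- severity: no UNIQUE or single-column PK constraint.
- status: no UNIQUE or single-column PK constraint.
- name: no UNIQUE or single-column PK constraint.
- route: no UNIQUE or single-column PK constraint.
- notes: no UNIQUE or single-column PK constraint.
- value: no UNIQUE or single-column PK constraint.
- code: no UNIQUE or single-column PK constraint.
- lab_id: no UNIQUE or single-column PK constraint.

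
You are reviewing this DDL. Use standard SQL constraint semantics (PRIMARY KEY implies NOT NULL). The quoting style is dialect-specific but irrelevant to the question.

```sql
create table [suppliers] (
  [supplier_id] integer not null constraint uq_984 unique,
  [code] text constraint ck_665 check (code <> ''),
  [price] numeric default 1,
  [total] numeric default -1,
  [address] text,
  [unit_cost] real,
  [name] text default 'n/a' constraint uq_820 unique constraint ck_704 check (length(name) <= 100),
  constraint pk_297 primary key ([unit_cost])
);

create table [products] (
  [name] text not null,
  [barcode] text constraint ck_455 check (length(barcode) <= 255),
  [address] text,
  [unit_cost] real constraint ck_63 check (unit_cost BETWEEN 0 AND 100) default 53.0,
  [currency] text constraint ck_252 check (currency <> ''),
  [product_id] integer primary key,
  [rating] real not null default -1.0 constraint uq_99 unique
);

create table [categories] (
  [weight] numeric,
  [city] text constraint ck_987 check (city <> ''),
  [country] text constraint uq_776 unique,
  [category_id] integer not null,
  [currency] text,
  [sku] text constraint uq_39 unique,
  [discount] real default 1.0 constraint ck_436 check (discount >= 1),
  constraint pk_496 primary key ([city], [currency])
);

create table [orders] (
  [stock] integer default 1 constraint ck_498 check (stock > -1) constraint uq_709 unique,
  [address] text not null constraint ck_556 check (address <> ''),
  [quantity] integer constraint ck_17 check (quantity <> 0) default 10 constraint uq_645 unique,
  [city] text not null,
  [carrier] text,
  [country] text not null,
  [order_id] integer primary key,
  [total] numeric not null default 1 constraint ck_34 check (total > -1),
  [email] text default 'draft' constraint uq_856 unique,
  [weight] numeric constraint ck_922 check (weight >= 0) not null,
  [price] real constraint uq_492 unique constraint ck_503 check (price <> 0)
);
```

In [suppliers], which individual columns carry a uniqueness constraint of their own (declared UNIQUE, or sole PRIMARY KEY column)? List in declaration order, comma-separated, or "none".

- supplier_id: declared UNIQUE → unique.
- code: no UNIQUE or single-column PK constraint.
- price: no UNIQUE or single-column PK constraint.
- total: no UNIQUE or single-column PK constraint.
- address: no UNIQUE or single-column PK constraint.
- unit_cost: single-column PRIMARY KEY → unique.
- name: declared UNIQUE → unique.

supplier_id, unit_cost, name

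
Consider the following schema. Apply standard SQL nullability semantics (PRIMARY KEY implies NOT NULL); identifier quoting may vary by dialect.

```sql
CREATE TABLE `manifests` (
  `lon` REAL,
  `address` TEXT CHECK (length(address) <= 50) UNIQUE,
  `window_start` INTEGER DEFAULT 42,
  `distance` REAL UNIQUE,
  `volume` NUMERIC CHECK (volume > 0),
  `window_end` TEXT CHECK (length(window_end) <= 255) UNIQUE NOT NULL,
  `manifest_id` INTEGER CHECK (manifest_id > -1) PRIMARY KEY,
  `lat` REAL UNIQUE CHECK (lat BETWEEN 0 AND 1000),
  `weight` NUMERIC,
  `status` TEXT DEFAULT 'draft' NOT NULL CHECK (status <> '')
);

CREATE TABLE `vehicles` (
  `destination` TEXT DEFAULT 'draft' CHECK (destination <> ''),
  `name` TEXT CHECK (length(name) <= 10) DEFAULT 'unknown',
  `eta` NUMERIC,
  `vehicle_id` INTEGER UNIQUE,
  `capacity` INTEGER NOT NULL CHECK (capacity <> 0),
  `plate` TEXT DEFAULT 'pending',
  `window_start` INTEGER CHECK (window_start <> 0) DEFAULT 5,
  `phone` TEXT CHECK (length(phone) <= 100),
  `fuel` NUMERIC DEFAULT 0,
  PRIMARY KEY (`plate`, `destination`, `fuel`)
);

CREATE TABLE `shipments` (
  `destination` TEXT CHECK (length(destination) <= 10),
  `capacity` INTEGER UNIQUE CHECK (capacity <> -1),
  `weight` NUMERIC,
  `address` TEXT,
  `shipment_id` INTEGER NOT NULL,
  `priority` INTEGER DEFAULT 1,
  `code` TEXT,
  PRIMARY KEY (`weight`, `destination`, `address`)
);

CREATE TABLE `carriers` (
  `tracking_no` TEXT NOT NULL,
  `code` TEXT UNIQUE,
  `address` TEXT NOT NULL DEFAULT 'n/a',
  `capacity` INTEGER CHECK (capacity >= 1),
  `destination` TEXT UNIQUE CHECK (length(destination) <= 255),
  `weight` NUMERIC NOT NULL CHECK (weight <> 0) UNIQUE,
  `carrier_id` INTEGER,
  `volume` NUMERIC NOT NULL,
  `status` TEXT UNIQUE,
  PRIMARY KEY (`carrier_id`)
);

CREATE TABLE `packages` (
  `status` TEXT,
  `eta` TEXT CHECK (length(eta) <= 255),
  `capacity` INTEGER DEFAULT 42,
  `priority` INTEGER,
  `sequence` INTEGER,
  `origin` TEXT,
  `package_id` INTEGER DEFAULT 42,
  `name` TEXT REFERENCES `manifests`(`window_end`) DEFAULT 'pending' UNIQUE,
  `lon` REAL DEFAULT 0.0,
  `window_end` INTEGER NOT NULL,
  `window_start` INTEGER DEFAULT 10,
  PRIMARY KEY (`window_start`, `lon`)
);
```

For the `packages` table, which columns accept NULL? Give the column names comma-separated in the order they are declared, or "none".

- status: no NOT NULL constraint applies → nullable.
- eta: CHECK does not forbid NULL (a CHECK constraint passes when its expression is NULL) → nullable.
- capacity: DEFAULT only fills an omitted column; an explicit NULL is still allowed → nullable.
- priority: no NOT NULL constraint applies → nullable.
- sequence: no NOT NULL constraint applies → nullable.
- origin: no NOT NULL constraint applies → nullable.
- package_id: DEFAULT only fills an omitted column; an explicit NULL is still allowed → nullable.
- name: a foreign key column may be NULL unless separately constrained → nullable.
- lon: part of the PRIMARY KEY, which implies NOT NULL → not nullable.
- window_end: declared NOT NULL → not nullable.
- window_start: part of the PRIMARY KEY, which implies NOT NULL → not nullable.

status, eta, capacity, priority, sequence, origin, package_id, name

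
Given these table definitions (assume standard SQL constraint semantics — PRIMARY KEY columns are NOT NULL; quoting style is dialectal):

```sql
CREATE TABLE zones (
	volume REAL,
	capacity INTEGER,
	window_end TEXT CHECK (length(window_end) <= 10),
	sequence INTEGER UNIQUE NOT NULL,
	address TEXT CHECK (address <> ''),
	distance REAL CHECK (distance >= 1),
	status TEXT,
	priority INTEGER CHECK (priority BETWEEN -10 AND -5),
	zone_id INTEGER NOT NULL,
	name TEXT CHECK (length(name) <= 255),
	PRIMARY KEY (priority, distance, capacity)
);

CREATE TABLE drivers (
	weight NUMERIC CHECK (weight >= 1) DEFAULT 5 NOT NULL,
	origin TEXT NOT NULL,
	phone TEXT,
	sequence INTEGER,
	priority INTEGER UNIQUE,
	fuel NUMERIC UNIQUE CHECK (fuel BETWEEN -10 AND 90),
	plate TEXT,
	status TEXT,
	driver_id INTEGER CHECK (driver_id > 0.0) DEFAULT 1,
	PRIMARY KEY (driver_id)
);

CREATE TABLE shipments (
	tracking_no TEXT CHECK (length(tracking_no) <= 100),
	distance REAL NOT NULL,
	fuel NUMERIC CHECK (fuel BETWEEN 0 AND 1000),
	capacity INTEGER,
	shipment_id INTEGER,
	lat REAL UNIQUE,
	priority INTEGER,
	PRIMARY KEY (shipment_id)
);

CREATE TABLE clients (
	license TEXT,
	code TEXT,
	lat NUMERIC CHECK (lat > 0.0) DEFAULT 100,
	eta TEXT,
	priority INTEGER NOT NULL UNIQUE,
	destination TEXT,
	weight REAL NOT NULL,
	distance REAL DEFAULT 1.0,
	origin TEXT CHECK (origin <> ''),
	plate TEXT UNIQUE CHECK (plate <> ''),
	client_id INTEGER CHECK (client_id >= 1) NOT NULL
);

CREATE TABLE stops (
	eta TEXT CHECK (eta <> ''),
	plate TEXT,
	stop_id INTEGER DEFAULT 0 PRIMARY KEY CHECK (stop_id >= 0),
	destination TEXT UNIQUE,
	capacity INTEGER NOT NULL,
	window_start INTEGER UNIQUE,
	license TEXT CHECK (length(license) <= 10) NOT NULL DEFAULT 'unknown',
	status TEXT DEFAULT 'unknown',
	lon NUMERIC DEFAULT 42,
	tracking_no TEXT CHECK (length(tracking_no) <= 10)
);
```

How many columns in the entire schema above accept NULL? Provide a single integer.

zones: 5 nullable (volume, window_end, address, status, name — PK (priority, distance, capacity) and explicit NOT NULL columns excluded).
drivers: 6 nullable (phone, sequence, priority, fuel, plate, status — PK (driver_id) and explicit NOT NULL columns excluded).
shipments: 5 nullable (tracking_no, fuel, capacity, lat, priority — PK (shipment_id) and explicit NOT NULL columns excluded).
clients: 8 nullable (license, code, lat, eta, destination, distance, origin, plate — PK none and explicit NOT NULL columns excluded).
stops: 7 nullable (eta, plate, destination, window_start, status, lon, tracking_no — PK (stop_id) and explicit NOT NULL columns excluded).
Total: 5 + 6 + 5 + 8 + 7 = 31.

31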